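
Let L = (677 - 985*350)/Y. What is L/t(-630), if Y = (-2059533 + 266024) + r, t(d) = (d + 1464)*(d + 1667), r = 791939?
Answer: 114691/288738609020 ≈ 3.9721e-7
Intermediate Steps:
t(d) = (1464 + d)*(1667 + d)
Y = -1001570 (Y = (-2059533 + 266024) + 791939 = -1793509 + 791939 = -1001570)
L = 344073/1001570 (L = (677 - 985*350)/(-1001570) = (677 - 344750)*(-1/1001570) = -344073*(-1/1001570) = 344073/1001570 ≈ 0.34353)
L/t(-630) = 344073/(1001570*(2440488 + (-630)² + 3131*(-630))) = 344073/(1001570*(2440488 + 396900 - 1972530)) = (344073/1001570)/864858 = (344073/1001570)*(1/864858) = 114691/288738609020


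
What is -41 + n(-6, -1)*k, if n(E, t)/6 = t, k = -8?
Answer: 7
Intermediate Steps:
n(E, t) = 6*t
-41 + n(-6, -1)*k = -41 + (6*(-1))*(-8) = -41 - 6*(-8) = -41 + 48 = 7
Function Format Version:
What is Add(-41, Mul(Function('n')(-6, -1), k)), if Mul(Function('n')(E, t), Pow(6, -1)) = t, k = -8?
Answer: 7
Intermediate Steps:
Function('n')(E, t) = Mul(6, t)
Add(-41, Mul(Function('n')(-6, -1), k)) = Add(-41, Mul(Mul(6, -1), -8)) = Add(-41, Mul(-6, -8)) = Add(-41, 48) = 7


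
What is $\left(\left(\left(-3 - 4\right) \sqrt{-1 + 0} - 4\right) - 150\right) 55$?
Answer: $-8470 - 385 i \approx -8470.0 - 385.0 i$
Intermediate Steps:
$\left(\left(\left(-3 - 4\right) \sqrt{-1 + 0} - 4\right) - 150\right) 55 = \left(\left(- 7 \sqrt{-1} - 4\right) - 150\right) 55 = \left(\left(- 7 i - 4\right) - 150\right) 55 = \left(\left(-4 - 7 i\right) - 150\right) 55 = \left(-154 - 7 i\right) 55 = -8470 - 385 i$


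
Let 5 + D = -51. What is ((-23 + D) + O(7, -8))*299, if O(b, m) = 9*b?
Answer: -4784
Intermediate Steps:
D = -56 (D = -5 - 51 = -56)
((-23 + D) + O(7, -8))*299 = ((-23 - 56) + 9*7)*299 = (-79 + 63)*299 = -16*299 = -4784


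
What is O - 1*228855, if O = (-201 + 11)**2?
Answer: -192755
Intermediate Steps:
O = 36100 (O = (-190)**2 = 36100)
O - 1*228855 = 36100 - 1*228855 = 36100 - 228855 = -192755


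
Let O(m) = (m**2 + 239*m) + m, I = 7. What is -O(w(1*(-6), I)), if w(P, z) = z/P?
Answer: 10031/36 ≈ 278.64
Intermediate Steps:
O(m) = m**2 + 240*m
-O(w(1*(-6), I)) = -7/((1*(-6)))*(240 + 7/((1*(-6)))) = -7/(-6)*(240 + 7/(-6)) = -7*(-1/6)*(240 + 7*(-1/6)) = -(-7)*(240 - 7/6)/6 = -(-7)*1433/(6*6) = -1*(-10031/36) = 10031/36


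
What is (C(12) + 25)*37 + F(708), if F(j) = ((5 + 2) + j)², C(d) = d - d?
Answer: 512150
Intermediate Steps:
C(d) = 0
F(j) = (7 + j)²
(C(12) + 25)*37 + F(708) = (0 + 25)*37 + (7 + 708)² = 25*37 + 715² = 925 + 511225 = 512150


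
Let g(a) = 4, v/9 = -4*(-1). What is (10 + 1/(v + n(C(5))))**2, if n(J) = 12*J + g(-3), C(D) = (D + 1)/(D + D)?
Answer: 5593225/55696 ≈ 100.42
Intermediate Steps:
v = 36 (v = 9*(-4*(-1)) = 9*4 = 36)
C(D) = (1 + D)/(2*D) (C(D) = (1 + D)/((2*D)) = (1 + D)*(1/(2*D)) = (1 + D)/(2*D))
n(J) = 4 + 12*J (n(J) = 12*J + 4 = 4 + 12*J)
(10 + 1/(v + n(C(5))))**2 = (10 + 1/(36 + (4 + 12*((1/2)*(1 + 5)/5))))**2 = (10 + 1/(36 + (4 + 12*((1/2)*(1/5)*6))))**2 = (10 + 1/(36 + (4 + 12*(3/5))))**2 = (10 + 1/(36 + (4 + 36/5)))**2 = (10 + 1/(36 + 56/5))**2 = (10 + 1/(236/5))**2 = (10 + 5/236)**2 = (2365/236)**2 = 5593225/55696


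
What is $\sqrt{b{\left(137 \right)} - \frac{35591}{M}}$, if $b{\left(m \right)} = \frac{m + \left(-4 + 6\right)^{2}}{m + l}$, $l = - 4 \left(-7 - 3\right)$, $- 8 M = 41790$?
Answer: $\frac{\sqrt{11565610652505}}{1232805} \approx 2.7586$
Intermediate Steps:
$M = - \frac{20895}{4}$ ($M = \left(- \frac{1}{8}\right) 41790 = - \frac{20895}{4} \approx -5223.8$)
$l = 40$ ($l = \left(-4\right) \left(-10\right) = 40$)
$b{\left(m \right)} = \frac{4 + m}{40 + m}$ ($b{\left(m \right)} = \frac{m + \left(-4 + 6\right)^{2}}{m + 40} = \frac{m + 2^{2}}{40 + m} = \frac{m + 4}{40 + m} = \frac{4 + m}{40 + m}$)
$\sqrt{b{\left(137 \right)} - \frac{35591}{M}} = \sqrt{\frac{4 + 137}{40 + 137} - \frac{35591}{- \frac{20895}{4}}} = \sqrt{\frac{1}{177} \cdot 141 - - \frac{142364}{20895}} = \sqrt{\frac{1}{177} \cdot 141 + \frac{142364}{20895}} = \sqrt{\frac{47}{59} + \frac{142364}{20895}} = \sqrt{\frac{9381541}{1232805}} = \frac{\sqrt{11565610652505}}{1232805}$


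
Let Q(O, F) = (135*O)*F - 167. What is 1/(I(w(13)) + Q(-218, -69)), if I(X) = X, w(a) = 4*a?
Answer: 1/2030555 ≈ 4.9248e-7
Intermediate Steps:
Q(O, F) = -167 + 135*F*O (Q(O, F) = 135*F*O - 167 = -167 + 135*F*O)
1/(I(w(13)) + Q(-218, -69)) = 1/(4*13 + (-167 + 135*(-69)*(-218))) = 1/(52 + (-167 + 2030670)) = 1/(52 + 2030503) = 1/2030555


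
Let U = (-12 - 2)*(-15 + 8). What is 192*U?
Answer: 18816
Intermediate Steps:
U = 98 (U = -14*(-7) = 98)
192*U = 192*98 = 18816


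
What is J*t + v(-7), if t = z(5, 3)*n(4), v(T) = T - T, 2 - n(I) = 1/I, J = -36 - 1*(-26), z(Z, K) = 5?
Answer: -175/2 ≈ -87.500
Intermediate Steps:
J = -10 (J = -36 + 26 = -10)
n(I) = 2 - 1/I
v(T) = 0
t = 35/4 (t = 5*(2 - 1/4) = 5*(7/4) = 35/4 ≈ 8.7500)
J*t + v(-7) = -10*35/4 + 0 = -175/2 + 0 = -175/2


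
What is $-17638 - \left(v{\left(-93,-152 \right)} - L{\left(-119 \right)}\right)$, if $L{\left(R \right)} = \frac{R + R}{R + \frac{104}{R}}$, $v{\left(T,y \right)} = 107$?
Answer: $- \frac{253104103}{14265} \approx -17743.0$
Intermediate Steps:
$L{\left(R \right)} = \frac{2 R}{R + \frac{104}{R}}$
$-17638 - \left(v{\left(-93,-152 \right)} - L{\left(-119 \right)}\right) = -17638 - \left(107 - \frac{2 \left(-119\right)^{2}}{104 + \left(-119\right)^{2}}\right) = -17638 - \left(107 - 2 \cdot 14161 \frac{1}{104 + 14161}\right) = -17638 - \left(107 - 2 \cdot 14161 \cdot \frac{1}{14265}\right) = -17638 - \left(107 - \frac{28322}{14265}\right) = -17638 - \frac{1498033}{14265} = - \frac{253104103}{14265}$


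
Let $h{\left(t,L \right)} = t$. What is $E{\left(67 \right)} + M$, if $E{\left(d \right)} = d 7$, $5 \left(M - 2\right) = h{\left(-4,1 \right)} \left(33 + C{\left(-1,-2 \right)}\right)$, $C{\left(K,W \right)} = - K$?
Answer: $\frac{2219}{5} \approx 443.8$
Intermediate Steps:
$M = - \frac{126}{5}$ ($M = 2 + \frac{\left(-4\right) \left(33 - -1\right)}{5} = 2 + \frac{\left(-4\right) \left(33 + 1\right)}{5} = 2 + \frac{\left(-4\right) 34}{5} = 2 + \frac{1}{5} \left(-136\right) = 2 - \frac{136}{5} = - \frac{126}{5} \approx -25.2$)
$E{\left(d \right)} = 7 d$
$E{\left(67 \right)} + M = 7 \cdot 67 - \frac{126}{5} = 469 - \frac{126}{5} = \frac{2219}{5}$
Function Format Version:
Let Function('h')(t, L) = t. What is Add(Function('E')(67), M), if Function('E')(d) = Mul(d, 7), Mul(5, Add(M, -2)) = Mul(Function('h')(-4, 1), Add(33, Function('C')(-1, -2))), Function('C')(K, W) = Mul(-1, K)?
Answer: Rational(2219, 5) ≈ 443.80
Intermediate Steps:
M = Rational(-126, 5) (M = Add(2, Mul(Rational(1, 5), Mul(-4, Add(33, Mul(-1, -1))))) = Add(2, Mul(Rational(1, 5), Mul(-4, Add(33, 1)))) = Add(2, Mul(Rational(1, 5), Mul(-4, 34))) = Add(2, Mul(Rational(1, 5), -136)) = Add(2, Rational(-136, 5)) = Rational(-126, 5) ≈ -25.200)
Function('E')(d) = Mul(7, d)
Add(Function('E')(67), M) = Add(Mul(7, 67), Rational(-126, 5)) = Add(469, Rational(-126, 5)) = Rational(2219, 5)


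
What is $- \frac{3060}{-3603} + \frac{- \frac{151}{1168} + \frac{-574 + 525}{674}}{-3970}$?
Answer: $\frac{1594004113503}{1876749279520} \approx 0.84934$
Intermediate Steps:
$- \frac{3060}{-3603} + \frac{- \frac{151}{1168} + \frac{-574 + 525}{674}}{-3970} = \left(-3060\right) \left(- \frac{1}{3603}\right) + \left(\left(-151\right) \frac{1}{1168} - \frac{49}{674}\right) \left(- \frac{1}{3970}\right) = \frac{1020}{1201} + \left(- \frac{151}{1168} - \frac{49}{674}\right) \left(- \frac{1}{3970}\right) = \frac{1020}{1201} - - \frac{79503}{1562655520} = \frac{1020}{1201} + \frac{79503}{1562655520} = \frac{1594004113503}{1876749279520}$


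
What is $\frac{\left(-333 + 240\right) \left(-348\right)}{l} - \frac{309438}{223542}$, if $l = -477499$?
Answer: $- \frac{782783075}{539096371} \approx -1.452$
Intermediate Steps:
$\frac{\left(-333 + 240\right) \left(-348\right)}{l} - \frac{309438}{223542} = \frac{\left(-333 + 240\right) \left(-348\right)}{-477499} - \frac{309438}{223542} = \left(-93\right) \left(-348\right) \left(- \frac{1}{477499}\right) - \frac{17191}{12419} = 32364 \left(- \frac{1}{477499}\right) - \frac{17191}{12419} = - \frac{32364}{477499} - \frac{17191}{12419} = - \frac{782783075}{539096371}$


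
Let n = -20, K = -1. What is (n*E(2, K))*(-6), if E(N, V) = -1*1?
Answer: -120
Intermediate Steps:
E(N, V) = -1
(n*E(2, K))*(-6) = -20*(-1)*(-6) = 20*(-6) = -120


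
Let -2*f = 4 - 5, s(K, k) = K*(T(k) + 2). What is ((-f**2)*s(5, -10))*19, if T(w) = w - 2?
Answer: 475/2 ≈ 237.50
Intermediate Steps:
T(w) = -2 + w
s(K, k) = K*k (s(K, k) = K*((-2 + k) + 2) = K*k)
f = 1/2 (f = -(4 - 5)/2 = -1/2*(-1) = 1/2 ≈ 0.50000)
((-f**2)*s(5, -10))*19 = ((-(1/2)**2)*(5*(-10)))*19 = (-1*1/4*(-50))*19 = -1/4*(-50)*19 = (25/2)*19 = 475/2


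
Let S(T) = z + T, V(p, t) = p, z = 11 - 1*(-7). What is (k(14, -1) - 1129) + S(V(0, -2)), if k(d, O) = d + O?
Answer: -1098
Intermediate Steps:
z = 18 (z = 11 + 7 = 18)
k(d, O) = O + d
S(T) = 18 + T
(k(14, -1) - 1129) + S(V(0, -2)) = ((-1 + 14) - 1129) + (18 + 0) = (13 - 1129) + 18 = -1116 + 18 = -1098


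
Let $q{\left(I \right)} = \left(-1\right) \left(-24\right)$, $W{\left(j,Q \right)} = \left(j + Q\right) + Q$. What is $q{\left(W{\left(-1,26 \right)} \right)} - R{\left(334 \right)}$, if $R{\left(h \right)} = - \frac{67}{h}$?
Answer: $\frac{8083}{334} \approx 24.201$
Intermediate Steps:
$W{\left(j,Q \right)} = j + 2 Q$ ($W{\left(j,Q \right)} = \left(Q + j\right) + Q = j + 2 Q$)
$q{\left(I \right)} = 24$
$q{\left(W{\left(-1,26 \right)} \right)} - R{\left(334 \right)} = 24 - - \frac{67}{334} = 24 + \frac{67}{334} = \frac{8083}{334}$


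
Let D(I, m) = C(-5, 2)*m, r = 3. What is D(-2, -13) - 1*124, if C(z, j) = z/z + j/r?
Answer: -437/3 ≈ -145.67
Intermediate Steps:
C(z, j) = 1 + j/3 (C(z, j) = z/z + j/3 = 1 + j*(⅓) = 1 + j/3)
D(I, m) = 5*m/3 (D(I, m) = (1 + (⅓)*2)*m = (1 + ⅔)*m = 5*m/3)
D(-2, -13) - 1*124 = (5/3)*(-13) - 1*124 = -65/3 - 124 = -437/3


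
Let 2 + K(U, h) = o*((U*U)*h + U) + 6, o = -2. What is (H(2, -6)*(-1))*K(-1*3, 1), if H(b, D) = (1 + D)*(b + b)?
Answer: -160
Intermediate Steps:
H(b, D) = 2*b*(1 + D) (H(b, D) = (1 + D)*(2*b) = 2*b*(1 + D))
K(U, h) = 4 - 2*U - 2*h*U² (K(U, h) = -2 + (-2*((U*U)*h + U) + 6) = -2 + (-2*(U²*h + U) + 6) = -2 + (-2*(h*U² + U) + 6) = -2 + (-2*(U + h*U²) + 6) = -2 + ((-2*U - 2*h*U²) + 6) = -2 + (6 - 2*U - 2*h*U²) = 4 - 2*U - 2*h*U²)
(H(2, -6)*(-1))*K(-1*3, 1) = ((2*2*(1 - 6))*(-1))*(4 - (-2)*3 - 2*1*(-1*3)²) = ((2*2*(-5))*(-1))*(4 - 2*(-3) - 2*1*(-3)²) = (-20*(-1))*(4 + 6 - 2*1*9) = 20*(4 + 6 - 18) = 20*(-8) = -160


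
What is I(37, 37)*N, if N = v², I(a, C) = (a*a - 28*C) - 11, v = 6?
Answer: 11592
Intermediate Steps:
I(a, C) = -11 + a² - 28*C (I(a, C) = (a² - 28*C) - 11 = -11 + a² - 28*C)
N = 36 (N = 6² = 36)
I(37, 37)*N = (-11 + 37² - 28*37)*36 = (-11 + 1369 - 1036)*36 = 322*36 = 11592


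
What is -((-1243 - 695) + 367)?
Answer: 1571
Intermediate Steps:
-((-1243 - 695) + 367) = -(-1938 + 367) = -1*(-1571) = 1571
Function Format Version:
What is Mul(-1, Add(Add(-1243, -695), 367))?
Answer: 1571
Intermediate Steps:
Mul(-1, Add(Add(-1243, -695), 367)) = Mul(-1, Add(-1938, 367)) = Mul(-1, -1571) = 1571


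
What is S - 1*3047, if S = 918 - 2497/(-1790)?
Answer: -3808413/1790 ≈ -2127.6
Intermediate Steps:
S = 1645717/1790 (S = 918 - 2497*(-1/1790) = 918 + 2497/1790 = 1645717/1790 ≈ 919.39)
S - 1*3047 = 1645717/1790 - 1*3047 = 1645717/1790 - 3047 = -3808413/1790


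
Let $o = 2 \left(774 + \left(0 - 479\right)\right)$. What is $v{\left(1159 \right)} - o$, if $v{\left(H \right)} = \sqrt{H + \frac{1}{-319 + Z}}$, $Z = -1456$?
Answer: $-590 + \frac{2 \sqrt{36515726}}{355} \approx -555.96$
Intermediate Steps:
$v{\left(H \right)} = \sqrt{- \frac{1}{1775} + H}$ ($v{\left(H \right)} = \sqrt{H + \frac{1}{-319 - 1456}} = \sqrt{H + \frac{1}{-1775}} = \sqrt{H - \frac{1}{1775}} = \sqrt{- \frac{1}{1775} + H}$)
$o = 590$ ($o = 2 \left(774 + \left(0 - 479\right)\right) = 2 \left(774 - 479\right) = 2 \cdot 295 = 590$)
$v{\left(1159 \right)} - o = \frac{\sqrt{-71 + 126025 \cdot 1159}}{355} - 590 = \frac{\sqrt{-71 + 146062975}}{355} - 590 = \frac{\sqrt{146062904}}{355} - 590 = \frac{2 \sqrt{36515726}}{355} - 590 = -590 + \frac{2 \sqrt{36515726}}{355}$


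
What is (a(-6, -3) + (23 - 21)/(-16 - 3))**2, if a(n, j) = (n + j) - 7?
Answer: 93636/361 ≈ 259.38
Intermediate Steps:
a(n, j) = -7 + j + n (a(n, j) = (j + n) - 7 = -7 + j + n)
(a(-6, -3) + (23 - 21)/(-16 - 3))**2 = ((-7 - 3 - 6) + (23 - 21)/(-16 - 3))**2 = (-16 + 2/(-19))**2 = (-16 + 2*(-1/19))**2 = (-16 - 2/19)**2 = (-306/19)**2 = 93636/361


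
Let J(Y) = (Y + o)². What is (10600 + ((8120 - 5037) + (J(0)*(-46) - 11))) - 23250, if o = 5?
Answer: -10728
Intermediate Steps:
J(Y) = (5 + Y)² (J(Y) = (Y + 5)² = (5 + Y)²)
(10600 + ((8120 - 5037) + (J(0)*(-46) - 11))) - 23250 = (10600 + ((8120 - 5037) + ((5 + 0)²*(-46) - 11))) - 23250 = (10600 + (3083 + (5²*(-46) - 11))) - 23250 = (10600 + (3083 + (25*(-46) - 11))) - 23250 = (10600 + (3083 + (-1150 - 11))) - 23250 = (10600 + (3083 - 1161)) - 23250 = (10600 + 1922) - 23250 = 12522 - 23250 = -10728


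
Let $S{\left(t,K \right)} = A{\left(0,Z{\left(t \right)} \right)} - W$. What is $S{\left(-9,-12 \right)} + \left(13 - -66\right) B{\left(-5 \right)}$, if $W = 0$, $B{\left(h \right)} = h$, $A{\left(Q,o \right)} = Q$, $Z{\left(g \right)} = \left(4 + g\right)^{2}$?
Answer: $-395$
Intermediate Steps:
$S{\left(t,K \right)} = 0$ ($S{\left(t,K \right)} = 0 - 0 = 0 + 0 = 0$)
$S{\left(-9,-12 \right)} + \left(13 - -66\right) B{\left(-5 \right)} = 0 + \left(13 - -66\right) \left(-5\right) = 0 + \left(13 + 66\right) \left(-5\right) = 0 + 79 \left(-5\right) = 0 - 395 = -395$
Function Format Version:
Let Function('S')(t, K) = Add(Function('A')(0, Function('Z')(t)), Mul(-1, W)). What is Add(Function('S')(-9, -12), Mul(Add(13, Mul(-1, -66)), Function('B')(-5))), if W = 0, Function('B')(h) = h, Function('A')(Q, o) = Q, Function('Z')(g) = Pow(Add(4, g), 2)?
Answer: -395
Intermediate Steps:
Function('S')(t, K) = 0 (Function('S')(t, K) = Add(0, Mul(-1, 0)) = Add(0, 0) = 0)
Add(Function('S')(-9, -12), Mul(Add(13, Mul(-1, -66)), Function('B')(-5))) = Add(0, Mul(Add(13, Mul(-1, -66)), -5)) = Add(0, Mul(Add(13, 66), -5)) = Add(0, Mul(79, -5)) = Add(0, -395) = -395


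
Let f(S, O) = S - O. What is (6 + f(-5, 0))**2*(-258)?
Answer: -258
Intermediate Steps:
(6 + f(-5, 0))**2*(-258) = (6 + (-5 - 1*0))**2*(-258) = (6 + (-5 + 0))**2*(-258) = (6 - 5)**2*(-258) = 1**2*(-258) = 1*(-258) = -258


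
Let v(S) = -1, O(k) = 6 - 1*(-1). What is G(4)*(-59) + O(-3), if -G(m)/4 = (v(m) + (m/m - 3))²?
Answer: 2131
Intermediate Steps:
O(k) = 7 (O(k) = 6 + 1 = 7)
G(m) = -36 (G(m) = -4*(-1 + (m/m - 3))² = -4*(-1 + (1 - 3))² = -4*(-1 - 2)² = -4*(-3)² = -4*9 = -36)
G(4)*(-59) + O(-3) = -36*(-59) + 7 = 2124 + 7 = 2131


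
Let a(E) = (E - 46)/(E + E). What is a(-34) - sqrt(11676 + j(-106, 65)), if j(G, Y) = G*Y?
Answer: 20/17 - sqrt(4786) ≈ -68.004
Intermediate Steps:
a(E) = (-46 + E)/(2*E) (a(E) = (-46 + E)/((2*E)) = (-46 + E)*(1/(2*E)) = (-46 + E)/(2*E))
a(-34) - sqrt(11676 + j(-106, 65)) = (1/2)*(-46 - 34)/(-34) - sqrt(11676 - 106*65) = (1/2)*(-1/34)*(-80) - sqrt(11676 - 6890) = 20/17 - sqrt(4786)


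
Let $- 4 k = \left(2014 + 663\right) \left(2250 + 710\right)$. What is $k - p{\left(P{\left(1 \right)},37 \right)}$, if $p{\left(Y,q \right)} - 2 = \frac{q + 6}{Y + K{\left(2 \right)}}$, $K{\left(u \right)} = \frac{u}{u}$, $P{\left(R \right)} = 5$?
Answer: $- \frac{11885935}{6} \approx -1.981 \cdot 10^{6}$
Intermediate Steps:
$K{\left(u \right)} = 1$
$p{\left(Y,q \right)} = 2 + \frac{6 + q}{1 + Y}$ ($p{\left(Y,q \right)} = 2 + \frac{q + 6}{Y + 1} = 2 + \frac{6 + q}{1 + Y}$)
$k = -1980980$ ($k = - \frac{\left(2014 + 663\right) \left(2250 + 710\right)}{4} = - \frac{2677 \cdot 2960}{4} = \left(- \frac{1}{4}\right) 7923920 = -1980980$)
$k - p{\left(P{\left(1 \right)},37 \right)} = -1980980 - \frac{8 + 37 + 2 \cdot 5}{1 + 5} = -1980980 - \frac{8 + 37 + 10}{6} = -1980980 - \frac{1}{6} \cdot 55 = -1980980 - \frac{55}{6} = - \frac{11885935}{6}$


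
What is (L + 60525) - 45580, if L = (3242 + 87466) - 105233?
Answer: 420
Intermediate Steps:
L = -14525 (L = 90708 - 105233 = -14525)
(L + 60525) - 45580 = (-14525 + 60525) - 45580 = 46000 - 45580 = 420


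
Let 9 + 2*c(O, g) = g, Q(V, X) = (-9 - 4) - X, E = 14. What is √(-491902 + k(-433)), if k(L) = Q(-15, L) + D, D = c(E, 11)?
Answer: 3*I*√54609 ≈ 701.06*I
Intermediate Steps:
Q(V, X) = -13 - X
c(O, g) = -9/2 + g/2
D = 1 (D = -9/2 + (½)*11 = -9/2 + 11/2 = 1)
k(L) = -12 - L (k(L) = (-13 - L) + 1 = -12 - L)
√(-491902 + k(-433)) = √(-491902 + (-12 - 1*(-433))) = √(-491902 + (-12 + 433)) = √(-491902 + 421) = √(-491481) = 3*I*√54609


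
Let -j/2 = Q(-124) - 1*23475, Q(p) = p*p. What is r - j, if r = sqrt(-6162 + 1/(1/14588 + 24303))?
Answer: -16198 + I*sqrt(774520606020781257430)/354532165 ≈ -16198.0 + 78.498*I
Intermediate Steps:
Q(p) = p**2
j = 16198 (j = -2*((-124)**2 - 1*23475) = -2*(15376 - 23475) = -2*(-8099) = 16198)
r = I*sqrt(774520606020781257430)/354532165 (r = sqrt(-6162 + 1/(1/14588 + 24303)) = sqrt(-6162 + 1/(354532165/14588)) = sqrt(-6162 + 14588/354532165) = sqrt(-2184627186142/354532165) = I*sqrt(774520606020781257430)/354532165 ≈ 78.498*I)
r - j = I*sqrt(774520606020781257430)/354532165 - 1*16198 = I*sqrt(774520606020781257430)/354532165 - 16198 = -16198 + I*sqrt(774520606020781257430)/354532165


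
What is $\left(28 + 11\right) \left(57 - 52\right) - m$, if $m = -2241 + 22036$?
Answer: $-19600$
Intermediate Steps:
$m = 19795$
$\left(28 + 11\right) \left(57 - 52\right) - m = \left(28 + 11\right) \left(57 - 52\right) - 19795 = 39 \left(57 - 52\right) - 19795 = 39 \cdot 5 - 19795 = 195 - 19795 = -19600$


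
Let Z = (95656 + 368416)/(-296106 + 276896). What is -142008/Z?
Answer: 340996710/58009 ≈ 5878.3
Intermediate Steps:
Z = -232036/9605 (Z = 464072/(-19210) = 464072*(-1/19210) = -232036/9605 ≈ -24.158)
-142008/Z = -142008/(-232036/9605) = -142008*(-9605/232036) = 340996710/58009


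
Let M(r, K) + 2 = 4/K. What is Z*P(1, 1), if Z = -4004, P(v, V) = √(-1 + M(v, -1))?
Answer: -4004*I*√7 ≈ -10594.0*I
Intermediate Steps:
M(r, K) = -2 + 4/K
P(v, V) = I*√7 (P(v, V) = √(-1 + (-2 + 4/(-1))) = √(-1 + (-2 + 4*(-1))) = √(-1 + (-2 - 4)) = √(-1 - 6) = √(-7) = I*√7)
Z*P(1, 1) = -4004*I*√7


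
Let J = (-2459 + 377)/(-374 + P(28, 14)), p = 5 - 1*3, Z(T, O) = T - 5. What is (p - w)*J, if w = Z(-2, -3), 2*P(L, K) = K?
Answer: 18738/367 ≈ 51.057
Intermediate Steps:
P(L, K) = K/2
Z(T, O) = -5 + T
w = -7 (w = -5 - 2 = -7)
p = 2 (p = 5 - 3 = 2)
J = 2082/367 (J = (-2459 + 377)/(-374 + (½)*14) = -2082/(-374 + 7) = -2082/(-367) = -2082*(-1/367) = 2082/367 ≈ 5.6730)
(p - w)*J = (2 - 1*(-7))*(2082/367) = (2 + 7)*(2082/367) = 9*(2082/367) = 18738/367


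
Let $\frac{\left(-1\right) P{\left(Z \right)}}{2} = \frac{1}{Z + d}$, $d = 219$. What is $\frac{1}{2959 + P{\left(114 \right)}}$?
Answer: $\frac{333}{985345} \approx 0.00033795$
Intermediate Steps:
$P{\left(Z \right)} = - \frac{2}{219 + Z}$ ($P{\left(Z \right)} = - \frac{2}{Z + 219} = - \frac{2}{219 + Z}$)
$\frac{1}{2959 + P{\left(114 \right)}} = \frac{1}{2959 - \frac{2}{219 + 114}} = \frac{1}{2959 - \frac{2}{333}} = \frac{1}{\frac{985345}{333}} = \frac{333}{985345}$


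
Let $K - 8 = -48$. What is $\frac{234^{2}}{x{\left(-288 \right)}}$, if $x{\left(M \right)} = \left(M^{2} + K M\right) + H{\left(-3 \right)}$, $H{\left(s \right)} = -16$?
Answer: $\frac{13689}{23612} \approx 0.57975$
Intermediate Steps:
$K = -40$ ($K = 8 - 48 = -40$)
$x{\left(M \right)} = -16 + M^{2} - 40 M$ ($x{\left(M \right)} = \left(M^{2} - 40 M\right) - 16 = -16 + M^{2} - 40 M$)
$\frac{234^{2}}{x{\left(-288 \right)}} = \frac{234^{2}}{-16 + \left(-288\right)^{2} - -11520} = \frac{54756}{-16 + 82944 + 11520} = \frac{54756}{94448} = 54756 \cdot \frac{1}{94448} = \frac{13689}{23612}$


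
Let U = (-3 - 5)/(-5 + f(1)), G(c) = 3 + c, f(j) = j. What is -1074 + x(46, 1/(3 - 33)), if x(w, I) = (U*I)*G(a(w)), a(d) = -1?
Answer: -16112/15 ≈ -1074.1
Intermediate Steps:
U = 2 (U = (-3 - 5)/(-5 + 1) = -8/(-4) = -8*(-1/4) = 2)
x(w, I) = 4*I (x(w, I) = (2*I)*(3 - 1) = (2*I)*2 = 4*I)
-1074 + x(46, 1/(3 - 33)) = -1074 + 4/(3 - 33) = -1074 + 4/(-30) = -1074 + 4*(-1/30) = -1074 - 2/15 = -16112/15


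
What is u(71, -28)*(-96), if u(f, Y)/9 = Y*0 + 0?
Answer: 0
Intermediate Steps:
u(f, Y) = 0 (u(f, Y) = 9*(Y*0 + 0) = 9*(0 + 0) = 9*0 = 0)
u(71, -28)*(-96) = 0*(-96) = 0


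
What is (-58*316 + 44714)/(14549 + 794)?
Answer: 26386/15343 ≈ 1.7197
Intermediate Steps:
(-58*316 + 44714)/(14549 + 794) = (-18328 + 44714)/15343 = 26386*(1/15343) = 26386/15343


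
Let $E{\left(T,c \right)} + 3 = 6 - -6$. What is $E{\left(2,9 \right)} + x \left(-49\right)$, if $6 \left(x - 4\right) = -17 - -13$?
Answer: $- \frac{463}{3} \approx -154.33$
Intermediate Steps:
$E{\left(T,c \right)} = 9$ ($E{\left(T,c \right)} = -3 + \left(6 - -6\right) = -3 + \left(6 + 6\right) = -3 + 12 = 9$)
$x = \frac{10}{3}$ ($x = 4 + \frac{-17 - -13}{6} = 4 + \frac{-17 + 13}{6} = 4 + \frac{1}{6} \left(-4\right) = 4 - \frac{2}{3} = \frac{10}{3} \approx 3.3333$)
$E{\left(2,9 \right)} + x \left(-49\right) = 9 + \frac{10}{3} \left(-49\right) = 9 - \frac{490}{3} = - \frac{463}{3}$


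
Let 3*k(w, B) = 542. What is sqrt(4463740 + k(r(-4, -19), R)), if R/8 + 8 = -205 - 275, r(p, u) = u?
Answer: sqrt(40175286)/3 ≈ 2112.8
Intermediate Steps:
R = -3904 (R = -64 + 8*(-205 - 275) = -64 + 8*(-480) = -64 - 3840 = -3904)
k(w, B) = 542/3 (k(w, B) = (1/3)*542 = 542/3)
sqrt(4463740 + k(r(-4, -19), R)) = sqrt(4463740 + 542/3) = sqrt(13391762/3) = sqrt(40175286)/3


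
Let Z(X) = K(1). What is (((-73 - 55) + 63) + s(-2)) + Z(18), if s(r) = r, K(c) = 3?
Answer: -64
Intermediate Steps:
Z(X) = 3
(((-73 - 55) + 63) + s(-2)) + Z(18) = (((-73 - 55) + 63) - 2) + 3 = ((-128 + 63) - 2) + 3 = (-65 - 2) + 3 = -67 + 3 = -64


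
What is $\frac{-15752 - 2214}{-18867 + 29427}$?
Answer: $- \frac{8983}{5280} \approx -1.7013$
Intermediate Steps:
$\frac{-15752 - 2214}{-18867 + 29427} = \frac{-15752 - 2214}{10560} = \left(-15752 - 2214\right) \frac{1}{10560} = \left(-17966\right) \frac{1}{10560} = - \frac{8983}{5280}$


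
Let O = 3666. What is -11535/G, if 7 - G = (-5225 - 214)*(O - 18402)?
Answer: 11535/80149097 ≈ 0.00014392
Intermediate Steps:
G = -80149097 (G = 7 - (-5225 - 214)*(3666 - 18402) = 7 - (-5439)*(-14736) = 7 - 1*80149104 = 7 - 80149104 = -80149097)
-11535/G = -11535/(-80149097) = -11535*(-1/80149097) = 11535/80149097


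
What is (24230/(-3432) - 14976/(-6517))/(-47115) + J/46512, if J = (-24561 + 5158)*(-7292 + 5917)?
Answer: 20551321656688577/35828870117040 ≈ 573.60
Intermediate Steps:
J = 26679125 (J = -19403*(-1375) = 26679125)
(24230/(-3432) - 14976/(-6517))/(-47115) + J/46512 = (24230/(-3432) - 14976/(-6517))/(-47115) + 26679125/46512 = (24230*(-1/3432) - 14976*(-1/6517))*(-1/47115) + 26679125*(1/46512) = (-12115/1716 + 14976/6517)*(-1/47115) + 26679125/46512 = -53254639/11183172*(-1/47115) + 26679125/46512 = 53254639/526895148780 + 26679125/46512 = 20551321656688577/35828870117040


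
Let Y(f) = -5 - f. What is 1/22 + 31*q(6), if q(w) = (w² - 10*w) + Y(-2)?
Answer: -18413/22 ≈ -836.95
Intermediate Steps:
q(w) = -3 + w² - 10*w (q(w) = (w² - 10*w) + (-5 - 1*(-2)) = (w² - 10*w) + (-5 + 2) = (w² - 10*w) - 3 = -3 + w² - 10*w)
1/22 + 31*q(6) = 1/22 + 31*(-3 + 6² - 10*6) = 1/22 + 31*(-3 + 36 - 60) = 1/22 + 31*(-27) = 1/22 - 837 = -18413/22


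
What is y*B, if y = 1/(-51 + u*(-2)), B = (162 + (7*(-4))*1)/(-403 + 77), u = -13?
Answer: 67/4075 ≈ 0.016442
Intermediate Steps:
B = -67/163 (B = (162 - 28*1)/(-326) = (162 - 28)*(-1/326) = 134*(-1/326) = -67/163 ≈ -0.41104)
y = -1/25 (y = 1/(-51 - 13*(-2)) = 1/(-51 + 26) = 1/(-25) = -1/25 ≈ -0.040000)
y*B = -1/25*(-67/163) = 67/4075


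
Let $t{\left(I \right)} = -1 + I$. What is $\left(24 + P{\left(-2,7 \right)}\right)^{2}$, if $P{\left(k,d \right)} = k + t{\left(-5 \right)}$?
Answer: $256$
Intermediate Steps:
$P{\left(k,d \right)} = -6 + k$ ($P{\left(k,d \right)} = k - 6 = -6 + k$)
$\left(24 + P{\left(-2,7 \right)}\right)^{2} = \left(24 - 8\right)^{2} = 16^{2} = 256$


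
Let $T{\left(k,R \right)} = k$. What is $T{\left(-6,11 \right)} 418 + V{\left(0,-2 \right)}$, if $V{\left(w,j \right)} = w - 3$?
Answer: $-2511$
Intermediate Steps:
$V{\left(w,j \right)} = -3 + w$
$T{\left(-6,11 \right)} 418 + V{\left(0,-2 \right)} = \left(-6\right) 418 + \left(-3 + 0\right) = -2508 - 3 = -2511$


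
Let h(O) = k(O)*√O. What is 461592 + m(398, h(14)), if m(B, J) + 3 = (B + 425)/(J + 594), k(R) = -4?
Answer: 81381154665/176306 + 823*√14/88153 ≈ 4.6159e+5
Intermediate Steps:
h(O) = -4*√O
m(B, J) = -3 + (425 + B)/(594 + J) (m(B, J) = -3 + (B + 425)/(J + 594) = -3 + (425 + B)/(594 + J))
461592 + m(398, h(14)) = 461592 + (-1357 + 398 - (-12)*√14)/(594 - 4*√14) = 461592 + (-1357 + 398 + 12*√14)/(594 - 4*√14) = 461592 + (-959 + 12*√14)/(594 - 4*√14)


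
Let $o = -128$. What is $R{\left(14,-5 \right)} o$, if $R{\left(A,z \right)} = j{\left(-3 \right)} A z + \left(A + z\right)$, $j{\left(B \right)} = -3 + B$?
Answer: $-54912$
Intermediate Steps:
$R{\left(A,z \right)} = A + z - 6 A z$ ($R{\left(A,z \right)} = \left(-3 - 3\right) A z + \left(A + z\right) = - 6 A z + \left(A + z\right) = A + z - 6 A z$)
$R{\left(14,-5 \right)} o = \left(14 - 5 - 84 \left(-5\right)\right) \left(-128\right) = \left(14 - 5 + 420\right) \left(-128\right) = 429 \left(-128\right) = -54912$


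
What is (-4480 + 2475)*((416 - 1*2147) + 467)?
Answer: 2534320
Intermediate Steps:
(-4480 + 2475)*((416 - 1*2147) + 467) = -2005*((416 - 2147) + 467) = -2005*(-1731 + 467) = -2005*(-1264) = 2534320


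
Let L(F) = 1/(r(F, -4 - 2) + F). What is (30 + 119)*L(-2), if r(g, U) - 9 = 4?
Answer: 149/11 ≈ 13.545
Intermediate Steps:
r(g, U) = 13 (r(g, U) = 9 + 4 = 13)
L(F) = 1/(13 + F)
(30 + 119)*L(-2) = (30 + 119)/(13 - 2) = 149/11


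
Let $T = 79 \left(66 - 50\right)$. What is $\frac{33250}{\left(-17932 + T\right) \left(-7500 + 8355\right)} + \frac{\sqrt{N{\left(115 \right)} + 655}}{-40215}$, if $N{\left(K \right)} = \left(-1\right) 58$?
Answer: $- \frac{175}{75006} - \frac{\sqrt{597}}{40215} \approx -0.0029407$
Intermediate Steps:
$N{\left(K \right)} = -58$
$T = 1264$ ($T = 79 \cdot 16 = 1264$)
$\frac{33250}{\left(-17932 + T\right) \left(-7500 + 8355\right)} + \frac{\sqrt{N{\left(115 \right)} + 655}}{-40215} = \frac{33250}{\left(-17932 + 1264\right) \left(-7500 + 8355\right)} + \frac{\sqrt{-58 + 655}}{-40215} = \frac{33250}{\left(-16668\right) 855} + \sqrt{597} \left(- \frac{1}{40215}\right) = \frac{33250}{-14251140} - \frac{\sqrt{597}}{40215} = 33250 \left(- \frac{1}{14251140}\right) - \frac{\sqrt{597}}{40215} = - \frac{175}{75006} - \frac{\sqrt{597}}{40215}$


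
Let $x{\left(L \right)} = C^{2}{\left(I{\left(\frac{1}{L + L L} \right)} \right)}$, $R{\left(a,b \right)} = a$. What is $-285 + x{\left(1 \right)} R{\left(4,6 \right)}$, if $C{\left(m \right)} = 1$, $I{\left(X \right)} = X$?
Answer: $-281$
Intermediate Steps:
$x{\left(L \right)} = 1$ ($x{\left(L \right)} = 1^{2} = 1$)
$-285 + x{\left(1 \right)} R{\left(4,6 \right)} = -285 + 1 \cdot 4 = -285 + 4 = -281$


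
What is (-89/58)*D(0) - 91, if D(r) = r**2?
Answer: -91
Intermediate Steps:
(-89/58)*D(0) - 91 = -89/58*0**2 - 91 = -89*1/58*0 - 91 = -89/58*0 - 91 = 0 - 91 = -91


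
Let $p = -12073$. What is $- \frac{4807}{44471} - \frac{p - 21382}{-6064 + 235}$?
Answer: $- \frac{1515797308}{259221459} \approx -5.8475$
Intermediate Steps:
$- \frac{4807}{44471} - \frac{p - 21382}{-6064 + 235} = - \frac{4807}{44471} - \frac{-12073 - 21382}{-6064 + 235} = \left(-4807\right) \frac{1}{44471} - - \frac{33455}{-5829} = - \frac{4807}{44471} - \left(-33455\right) \left(- \frac{1}{5829}\right) = - \frac{4807}{44471} - \frac{33455}{5829} = - \frac{1515797308}{259221459}$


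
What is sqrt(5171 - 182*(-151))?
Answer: sqrt(32653) ≈ 180.70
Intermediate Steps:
sqrt(5171 - 182*(-151)) = sqrt(5171 + 27482) = sqrt(32653)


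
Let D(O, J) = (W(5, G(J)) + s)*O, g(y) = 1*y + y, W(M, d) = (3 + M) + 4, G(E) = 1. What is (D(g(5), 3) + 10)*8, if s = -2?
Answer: 880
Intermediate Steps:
W(M, d) = 7 + M
g(y) = 2*y (g(y) = y + y = 2*y)
D(O, J) = 10*O (D(O, J) = ((7 + 5) - 2)*O = (12 - 2)*O = 10*O)
(D(g(5), 3) + 10)*8 = (10*(2*5) + 10)*8 = (10*10 + 10)*8 = (100 + 10)*8 = 110*8 = 880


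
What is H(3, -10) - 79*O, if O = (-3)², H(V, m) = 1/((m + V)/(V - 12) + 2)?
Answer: -17766/25 ≈ -710.64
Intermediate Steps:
H(V, m) = 1/(2 + (V + m)/(-12 + V)) (H(V, m) = 1/((V + m)/(-12 + V) + 2) = 1/(2 + (V + m)/(-12 + V)))
O = 9
H(3, -10) - 79*O = (-12 + 3)/(-24 - 10 + 3*3) - 79*9 = -9/(-24 - 10 + 9) - 711 = -9/(-25) - 711 = -1/25*(-9) - 711 = 9/25 - 711 = -17766/25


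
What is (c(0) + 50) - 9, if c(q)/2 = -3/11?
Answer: 445/11 ≈ 40.455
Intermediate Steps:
c(q) = -6/11 (c(q) = 2*(-3/11) = -6/11)
(c(0) + 50) - 9 = (-6/11 + 50) - 9 = 544/11 - 9 = 445/11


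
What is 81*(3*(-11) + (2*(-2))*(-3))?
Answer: -1701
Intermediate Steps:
81*(3*(-11) + (2*(-2))*(-3)) = 81*(-33 - 4*(-3)) = 81*(-33 + 12) = 81*(-21) = -1701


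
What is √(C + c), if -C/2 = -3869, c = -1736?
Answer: √6002 ≈ 77.473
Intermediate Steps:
C = 7738 (C = -2*(-3869) = 7738)
√(C + c) = √(7738 - 1736) = √6002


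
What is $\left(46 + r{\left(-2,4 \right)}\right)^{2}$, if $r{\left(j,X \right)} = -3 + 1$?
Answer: $1936$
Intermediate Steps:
$r{\left(j,X \right)} = -2$
$\left(46 + r{\left(-2,4 \right)}\right)^{2} = \left(46 - 2\right)^{2} = 44^{2} = 1936$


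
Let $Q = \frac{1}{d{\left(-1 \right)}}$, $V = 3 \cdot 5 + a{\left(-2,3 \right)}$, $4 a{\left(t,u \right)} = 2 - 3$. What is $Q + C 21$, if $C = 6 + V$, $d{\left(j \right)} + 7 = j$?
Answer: $\frac{3485}{8} \approx 435.63$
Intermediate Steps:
$a{\left(t,u \right)} = - \frac{1}{4}$ ($a{\left(t,u \right)} = \frac{2 - 3}{4} = \frac{1}{4} \left(-1\right) = - \frac{1}{4}$)
$d{\left(j \right)} = -7 + j$
$V = \frac{59}{4}$ ($V = 3 \cdot 5 - \frac{1}{4} = 15 - \frac{1}{4} = \frac{59}{4} \approx 14.75$)
$Q = - \frac{1}{8}$ ($Q = \frac{1}{-7 - 1} = \frac{1}{-8} = - \frac{1}{8} \approx -0.125$)
$C = \frac{83}{4}$ ($C = 6 + \frac{59}{4} = \frac{83}{4} \approx 20.75$)
$Q + C 21 = - \frac{1}{8} + \frac{83}{4} \cdot 21 = - \frac{1}{8} + \frac{1743}{4} = \frac{3485}{8}$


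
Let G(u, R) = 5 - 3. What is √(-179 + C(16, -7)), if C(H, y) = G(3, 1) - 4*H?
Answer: I*√241 ≈ 15.524*I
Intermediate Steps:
G(u, R) = 2
C(H, y) = 2 - 4*H
√(-179 + C(16, -7)) = √(-179 + (2 - 4*16)) = √(-179 + (2 - 64)) = √(-179 - 62) = √(-241) = I*√241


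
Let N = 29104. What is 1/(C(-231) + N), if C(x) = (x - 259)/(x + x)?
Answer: 33/960467 ≈ 3.4358e-5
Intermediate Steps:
C(x) = (-259 + x)/(2*x) (C(x) = (-259 + x)/((2*x)) = (-259 + x)*(1/(2*x)) = (-259 + x)/(2*x))
1/(C(-231) + N) = 1/((1/2)*(-259 - 231)/(-231) + 29104) = 1/((1/2)*(-1/231)*(-490) + 29104) = 1/(35/33 + 29104) = 1/(960467/33) = 33/960467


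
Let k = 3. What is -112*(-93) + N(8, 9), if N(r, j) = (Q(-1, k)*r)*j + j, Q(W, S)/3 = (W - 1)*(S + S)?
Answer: 7833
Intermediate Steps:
Q(W, S) = 6*S*(-1 + W) (Q(W, S) = 3*((W - 1)*(S + S)) = 3*((-1 + W)*(2*S)) = 3*(2*S*(-1 + W)) = 6*S*(-1 + W))
N(r, j) = j - 36*j*r (N(r, j) = ((6*3*(-1 - 1))*r)*j + j = ((6*3*(-2))*r)*j + j = (-36*r)*j + j = -36*j*r + j = j - 36*j*r)
-112*(-93) + N(8, 9) = -112*(-93) + 9*(1 - 36*8) = 10416 + 9*(1 - 288) = 10416 + 9*(-287) = 10416 - 2583 = 7833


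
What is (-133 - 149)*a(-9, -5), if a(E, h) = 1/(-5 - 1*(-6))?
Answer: -282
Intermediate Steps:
a(E, h) = 1 (a(E, h) = 1/(-5 + 6) = 1/1 = 1)
(-133 - 149)*a(-9, -5) = (-133 - 149)*1 = -282*1 = -282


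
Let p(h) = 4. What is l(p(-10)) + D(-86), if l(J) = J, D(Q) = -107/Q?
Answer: 451/86 ≈ 5.2442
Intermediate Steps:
l(p(-10)) + D(-86) = 4 - 107/(-86) = 4 - 107*(-1/86) = 4 + 107/86 = 451/86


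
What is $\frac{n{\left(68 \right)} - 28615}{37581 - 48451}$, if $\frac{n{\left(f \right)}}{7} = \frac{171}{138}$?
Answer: $\frac{1315891}{500020} \approx 2.6317$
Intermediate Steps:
$n{\left(f \right)} = \frac{399}{46}$ ($n{\left(f \right)} = 7 \cdot \frac{171}{138} = 7 \cdot 171 \cdot \frac{1}{138} = 7 \cdot \frac{57}{46} = \frac{399}{46}$)
$\frac{n{\left(68 \right)} - 28615}{37581 - 48451} = \frac{\frac{399}{46} - 28615}{37581 - 48451} = - \frac{1315891}{46 \left(-10870\right)} = \left(- \frac{1315891}{46}\right) \left(- \frac{1}{10870}\right) = \frac{1315891}{500020}$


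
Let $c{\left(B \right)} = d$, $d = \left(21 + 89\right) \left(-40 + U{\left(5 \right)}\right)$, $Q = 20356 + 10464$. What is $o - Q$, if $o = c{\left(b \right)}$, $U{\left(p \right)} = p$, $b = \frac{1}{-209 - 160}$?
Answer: $-34670$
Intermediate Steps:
$b = - \frac{1}{369}$ ($b = \frac{1}{-369} = - \frac{1}{369} \approx -0.00271$)
$Q = 30820$
$d = -3850$ ($d = \left(21 + 89\right) \left(-40 + 5\right) = 110 \left(-35\right) = -3850$)
$c{\left(B \right)} = -3850$
$o = -3850$
$o - Q = -3850 - 30820 = -34670$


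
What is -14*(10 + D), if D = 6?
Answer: -224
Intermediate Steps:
-14*(10 + D) = -14*(10 + 6) = -14*16 = -224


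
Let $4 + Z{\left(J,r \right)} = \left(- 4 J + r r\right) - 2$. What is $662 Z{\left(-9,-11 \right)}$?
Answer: $99962$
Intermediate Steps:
$Z{\left(J,r \right)} = -6 + r^{2} - 4 J$ ($Z{\left(J,r \right)} = -4 - \left(2 + 4 J - r r\right) = -4 - \left(2 - r^{2} + 4 J\right) = -6 + r^{2} - 4 J$)
$662 Z{\left(-9,-11 \right)} = 662 \left(-6 + \left(-11\right)^{2} - -36\right) = 662 \left(-6 + 121 + 36\right) = 662 \cdot 151 = 99962$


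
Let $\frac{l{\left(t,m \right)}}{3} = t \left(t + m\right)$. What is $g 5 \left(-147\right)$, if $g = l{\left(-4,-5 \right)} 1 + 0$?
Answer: $-79380$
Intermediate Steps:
$l{\left(t,m \right)} = 3 t \left(m + t\right)$ ($l{\left(t,m \right)} = 3 t \left(t + m\right) = 3 t \left(m + t\right)$)
$g = 108$ ($g = 3 \left(-4\right) \left(-5 - 4\right) 1 + 0 = 3 \left(-4\right) \left(-9\right) 1 + 0 = 108 \cdot 1 + 0 = 108 + 0 = 108$)
$g 5 \left(-147\right) = 108 \cdot 5 \left(-147\right) = 108 \left(-735\right) = -79380$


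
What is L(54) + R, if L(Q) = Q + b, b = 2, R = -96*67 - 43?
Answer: -6419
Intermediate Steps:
R = -6475 (R = -6432 - 43 = -6475)
L(Q) = 2 + Q (L(Q) = Q + 2 = 2 + Q)
L(54) + R = (2 + 54) - 6475 = 56 - 6475 = -6419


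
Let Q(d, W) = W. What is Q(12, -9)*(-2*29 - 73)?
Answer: 1179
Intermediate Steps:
Q(12, -9)*(-2*29 - 73) = -9*(-2*29 - 73) = -9*(-58 - 73) = -9*(-131) = 1179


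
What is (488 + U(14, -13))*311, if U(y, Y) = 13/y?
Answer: 2128795/14 ≈ 1.5206e+5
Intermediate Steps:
(488 + U(14, -13))*311 = (488 + 13/14)*311 = (6845/14)*311 = 2128795/14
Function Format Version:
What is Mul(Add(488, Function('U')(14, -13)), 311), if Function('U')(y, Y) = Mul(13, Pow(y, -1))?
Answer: Rational(2128795, 14) ≈ 1.5206e+5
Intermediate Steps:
Mul(Add(488, Function('U')(14, -13)), 311) = Mul(Add(488, Mul(13, Pow(14, -1))), 311) = Mul(Add(488, Mul(13, Rational(1, 14))), 311) = Mul(Add(488, Rational(13, 14)), 311) = Mul(Rational(6845, 14), 311) = Rational(2128795, 14)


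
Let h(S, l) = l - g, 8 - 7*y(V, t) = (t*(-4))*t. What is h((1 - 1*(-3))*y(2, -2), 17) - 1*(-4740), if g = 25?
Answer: 4732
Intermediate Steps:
y(V, t) = 8/7 + 4*t²/7 (y(V, t) = 8/7 - t*(-4)*t/7 = 8/7 - (-4*t)*t/7 = 8/7 - (-4)*t²/7 = 8/7 + 4*t²/7)
h(S, l) = -25 + l (h(S, l) = l - 1*25 = l - 25 = -25 + l)
h((1 - 1*(-3))*y(2, -2), 17) - 1*(-4740) = (-25 + 17) - 1*(-4740) = -8 + 4740 = 4732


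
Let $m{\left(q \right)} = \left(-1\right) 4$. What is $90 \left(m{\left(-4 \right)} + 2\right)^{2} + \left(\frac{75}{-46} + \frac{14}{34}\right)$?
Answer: $\frac{280567}{782} \approx 358.78$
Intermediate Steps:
$m{\left(q \right)} = -4$
$90 \left(m{\left(-4 \right)} + 2\right)^{2} + \left(\frac{75}{-46} + \frac{14}{34}\right) = 90 \left(-4 + 2\right)^{2} + \left(\frac{75}{-46} + \frac{14}{34}\right) = 90 \left(-2\right)^{2} + \left(75 \left(- \frac{1}{46}\right) + 14 \cdot \frac{1}{34}\right) = 90 \cdot 4 + \left(- \frac{75}{46} + \frac{7}{17}\right) = 360 - \frac{953}{782} = \frac{280567}{782}$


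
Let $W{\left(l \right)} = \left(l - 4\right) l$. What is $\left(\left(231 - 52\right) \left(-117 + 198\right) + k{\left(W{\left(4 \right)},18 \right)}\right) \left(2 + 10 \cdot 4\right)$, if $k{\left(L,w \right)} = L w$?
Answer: $608958$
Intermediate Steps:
$W{\left(l \right)} = l \left(-4 + l\right)$ ($W{\left(l \right)} = \left(-4 + l\right) l = l \left(-4 + l\right)$)
$\left(\left(231 - 52\right) \left(-117 + 198\right) + k{\left(W{\left(4 \right)},18 \right)}\right) \left(2 + 10 \cdot 4\right) = \left(\left(231 - 52\right) \left(-117 + 198\right) + 4 \left(-4 + 4\right) 18\right) \left(2 + 10 \cdot 4\right) = \left(179 \cdot 81 + 4 \cdot 0 \cdot 18\right) \left(2 + 40\right) = \left(14499 + 0 \cdot 18\right) 42 = \left(14499 + 0\right) 42 = 14499 \cdot 42 = 608958$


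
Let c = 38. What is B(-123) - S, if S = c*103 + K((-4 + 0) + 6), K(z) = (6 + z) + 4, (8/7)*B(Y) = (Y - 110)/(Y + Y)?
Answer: -7724737/1968 ≈ -3925.2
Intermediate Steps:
B(Y) = 7*(-110 + Y)/(16*Y) (B(Y) = 7*((Y - 110)/(Y + Y))/8 = 7*((-110 + Y)/((2*Y)))/8 = 7*((-110 + Y)*(1/(2*Y)))/8 = 7*((-110 + Y)/(2*Y))/8 = 7*(-110 + Y)/(16*Y))
K(z) = 10 + z
S = 3926 (S = 38*103 + (10 + ((-4 + 0) + 6)) = 3914 + (10 + (-4 + 6)) = 3914 + (10 + 2) = 3914 + 12 = 3926)
B(-123) - S = (7/16)*(-110 - 123)/(-123) - 1*3926 = (7/16)*(-1/123)*(-233) - 3926 = 1631/1968 - 3926 = -7724737/1968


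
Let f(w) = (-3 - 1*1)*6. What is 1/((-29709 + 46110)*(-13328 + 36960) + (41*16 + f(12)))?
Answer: 1/387589064 ≈ 2.5801e-9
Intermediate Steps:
f(w) = -24 (f(w) = (-3 - 1)*6 = -4*6 = -24)
1/((-29709 + 46110)*(-13328 + 36960) + (41*16 + f(12))) = 1/((-29709 + 46110)*(-13328 + 36960) + (41*16 - 24)) = 1/(16401*23632 + (656 - 24)) = 1/(387588432 + 632) = 1/387589064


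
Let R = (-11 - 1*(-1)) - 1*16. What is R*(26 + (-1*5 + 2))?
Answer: -598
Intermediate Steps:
R = -26 (R = (-11 + 1) - 16 = -10 - 16 = -26)
R*(26 + (-1*5 + 2)) = -26*(26 + (-1*5 + 2)) = -26*(26 + (-5 + 2)) = -26*(26 - 3) = -26*23 = -598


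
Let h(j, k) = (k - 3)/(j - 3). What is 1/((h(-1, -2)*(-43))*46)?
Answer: -2/4945 ≈ -0.00040445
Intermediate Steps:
h(j, k) = (-3 + k)/(-3 + j)
1/((h(-1, -2)*(-43))*46) = 1/((((-3 - 2)/(-3 - 1))*(-43))*46) = 1/(((-5/(-4))*(-43))*46) = 1/((-1/4*(-5)*(-43))*46) = 1/(((5/4)*(-43))*46) = 1/(-215/4*46) = 1/(-4945/2) = -2/4945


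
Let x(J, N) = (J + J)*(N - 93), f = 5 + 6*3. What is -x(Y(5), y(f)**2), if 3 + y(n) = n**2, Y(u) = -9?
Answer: 4978494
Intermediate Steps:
f = 23 (f = 5 + 18 = 23)
y(n) = -3 + n**2
x(J, N) = 2*J*(-93 + N) (x(J, N) = (2*J)*(-93 + N) = 2*J*(-93 + N))
-x(Y(5), y(f)**2) = -2*(-9)*(-93 + (-3 + 23**2)**2) = -2*(-9)*(-93 + (-3 + 529)**2) = -2*(-9)*(-93 + 526**2) = -2*(-9)*(-93 + 276676) = -2*(-9)*276583 = -1*(-4978494) = 4978494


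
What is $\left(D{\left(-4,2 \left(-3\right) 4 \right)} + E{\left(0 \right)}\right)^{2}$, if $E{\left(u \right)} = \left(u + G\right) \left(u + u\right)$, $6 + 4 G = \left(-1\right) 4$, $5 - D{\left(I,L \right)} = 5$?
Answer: $0$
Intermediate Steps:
$D{\left(I,L \right)} = 0$ ($D{\left(I,L \right)} = 5 - 5 = 0$)
$G = - \frac{5}{2}$ ($G = - \frac{3}{2} + \frac{\left(-1\right) 4}{4} = - \frac{3}{2} + \frac{1}{4} \left(-4\right) = - \frac{3}{2} - 1 = - \frac{5}{2} \approx -2.5$)
$E{\left(u \right)} = 2 u \left(- \frac{5}{2} + u\right)$ ($E{\left(u \right)} = \left(u - \frac{5}{2}\right) \left(u + u\right) = \left(- \frac{5}{2} + u\right) 2 u = 2 u \left(- \frac{5}{2} + u\right)$)
$\left(D{\left(-4,2 \left(-3\right) 4 \right)} + E{\left(0 \right)}\right)^{2} = \left(0 + 0 \left(-5 + 2 \cdot 0\right)\right)^{2} = \left(0 + 0 \left(-5 + 0\right)\right)^{2} = \left(0 + 0 \left(-5\right)\right)^{2} = \left(0 + 0\right)^{2} = 0^{2} = 0$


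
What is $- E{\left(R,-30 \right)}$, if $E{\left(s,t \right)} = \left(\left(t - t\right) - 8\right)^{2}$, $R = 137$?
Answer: $-64$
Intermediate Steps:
$E{\left(s,t \right)} = 64$ ($E{\left(s,t \right)} = \left(0 - 8\right)^{2} = \left(-8\right)^{2} = 64$)
$- E{\left(R,-30 \right)} = \left(-1\right) 64 = -64$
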